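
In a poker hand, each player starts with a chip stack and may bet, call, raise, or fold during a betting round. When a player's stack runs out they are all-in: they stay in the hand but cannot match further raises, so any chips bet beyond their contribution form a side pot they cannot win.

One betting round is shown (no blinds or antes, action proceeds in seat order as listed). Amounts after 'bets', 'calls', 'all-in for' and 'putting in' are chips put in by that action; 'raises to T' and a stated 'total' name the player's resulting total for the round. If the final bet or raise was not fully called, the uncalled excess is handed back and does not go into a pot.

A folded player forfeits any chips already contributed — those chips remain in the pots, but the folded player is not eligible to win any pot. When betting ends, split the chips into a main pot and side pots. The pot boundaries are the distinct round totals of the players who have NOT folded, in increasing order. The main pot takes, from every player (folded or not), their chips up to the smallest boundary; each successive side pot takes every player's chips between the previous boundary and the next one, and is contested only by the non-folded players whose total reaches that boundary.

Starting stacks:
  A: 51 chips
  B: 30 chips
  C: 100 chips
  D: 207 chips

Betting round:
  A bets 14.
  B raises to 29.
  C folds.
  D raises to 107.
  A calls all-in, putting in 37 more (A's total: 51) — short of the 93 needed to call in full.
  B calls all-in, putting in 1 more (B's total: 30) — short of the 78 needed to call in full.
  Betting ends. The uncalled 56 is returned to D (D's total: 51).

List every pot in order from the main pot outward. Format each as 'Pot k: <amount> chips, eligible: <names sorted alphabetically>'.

Pot 1: 90 chips, eligible: A, B, D
Pot 2: 42 chips, eligible: A, D

Derivation:
Contributions (after 56 returned to D): A=51, B=30, D=51
Folded: C
Pot levels (distinct totals of non-folded players): 30, 51
Layer 1-30: 30 each from A, B, D = 30*3 = 90 chips; eligible A, B, D
Layer 31-51: 21 each from A, D = 21*2 = 42 chips; eligible A, D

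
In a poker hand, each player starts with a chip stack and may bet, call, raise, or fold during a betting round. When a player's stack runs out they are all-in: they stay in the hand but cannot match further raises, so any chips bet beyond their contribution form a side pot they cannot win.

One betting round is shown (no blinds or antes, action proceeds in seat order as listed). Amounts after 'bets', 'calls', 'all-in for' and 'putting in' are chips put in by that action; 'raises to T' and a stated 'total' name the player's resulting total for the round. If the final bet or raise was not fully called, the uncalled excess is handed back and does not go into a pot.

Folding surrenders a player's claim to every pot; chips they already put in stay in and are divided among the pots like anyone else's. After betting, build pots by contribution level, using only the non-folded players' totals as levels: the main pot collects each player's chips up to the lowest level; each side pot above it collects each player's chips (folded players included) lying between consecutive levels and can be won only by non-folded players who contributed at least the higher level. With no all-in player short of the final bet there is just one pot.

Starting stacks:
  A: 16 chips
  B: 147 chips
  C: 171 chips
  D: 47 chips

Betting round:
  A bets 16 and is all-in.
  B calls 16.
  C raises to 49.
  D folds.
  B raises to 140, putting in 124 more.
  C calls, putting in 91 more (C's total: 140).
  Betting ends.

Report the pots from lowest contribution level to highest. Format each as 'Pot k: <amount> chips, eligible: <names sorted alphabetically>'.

Contributions: A=16, B=140, C=140
Folded: D
Pot levels (distinct totals of non-folded players): 16, 140
Layer 1-16: 16 each from A, B, C = 16*3 = 48 chips; eligible A, B, C
Layer 17-140: 124 each from B, C = 124*2 = 248 chips; eligible B, C

Pot 1: 48 chips, eligible: A, B, C
Pot 2: 248 chips, eligible: B, C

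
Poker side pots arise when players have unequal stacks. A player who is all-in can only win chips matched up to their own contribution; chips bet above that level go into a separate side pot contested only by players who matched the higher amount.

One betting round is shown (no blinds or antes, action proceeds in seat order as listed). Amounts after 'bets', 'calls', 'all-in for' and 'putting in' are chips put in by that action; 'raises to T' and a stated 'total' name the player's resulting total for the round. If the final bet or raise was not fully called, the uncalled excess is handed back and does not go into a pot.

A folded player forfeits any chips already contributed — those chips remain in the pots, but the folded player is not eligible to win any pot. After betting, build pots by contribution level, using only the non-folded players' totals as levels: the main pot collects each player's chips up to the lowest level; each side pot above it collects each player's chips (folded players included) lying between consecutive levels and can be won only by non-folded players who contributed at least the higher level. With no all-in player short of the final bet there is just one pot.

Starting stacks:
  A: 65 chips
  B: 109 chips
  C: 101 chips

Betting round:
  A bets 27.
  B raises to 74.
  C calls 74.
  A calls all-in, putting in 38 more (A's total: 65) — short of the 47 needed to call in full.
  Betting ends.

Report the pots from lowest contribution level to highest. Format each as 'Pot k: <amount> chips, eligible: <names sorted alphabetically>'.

Contributions: A=65, B=74, C=74
Pot levels (distinct totals of non-folded players): 65, 74
Layer 1-65: 65 each from A, B, C = 65*3 = 195 chips; eligible A, B, C
Layer 66-74: 9 each from B, C = 9*2 = 18 chips; eligible B, C

Pot 1: 195 chips, eligible: A, B, C
Pot 2: 18 chips, eligible: B, C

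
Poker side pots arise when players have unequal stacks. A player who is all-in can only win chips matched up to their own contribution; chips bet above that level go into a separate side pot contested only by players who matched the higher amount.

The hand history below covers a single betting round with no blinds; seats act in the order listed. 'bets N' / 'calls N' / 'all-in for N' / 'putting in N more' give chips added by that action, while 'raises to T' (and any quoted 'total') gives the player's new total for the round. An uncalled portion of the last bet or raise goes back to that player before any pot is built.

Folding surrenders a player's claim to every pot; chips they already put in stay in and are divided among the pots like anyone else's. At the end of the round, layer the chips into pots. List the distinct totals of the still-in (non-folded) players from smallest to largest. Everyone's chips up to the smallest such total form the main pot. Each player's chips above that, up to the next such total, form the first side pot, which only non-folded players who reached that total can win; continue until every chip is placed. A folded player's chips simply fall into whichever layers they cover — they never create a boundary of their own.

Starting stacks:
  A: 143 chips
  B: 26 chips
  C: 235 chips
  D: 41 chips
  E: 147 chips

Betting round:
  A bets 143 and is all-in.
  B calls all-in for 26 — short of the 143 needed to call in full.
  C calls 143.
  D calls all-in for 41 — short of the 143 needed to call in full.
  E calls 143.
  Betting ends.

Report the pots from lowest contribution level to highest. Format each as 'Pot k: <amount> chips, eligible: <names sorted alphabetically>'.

Pot 1: 130 chips, eligible: A, B, C, D, E
Pot 2: 60 chips, eligible: A, C, D, E
Pot 3: 306 chips, eligible: A, C, E

Derivation:
Contributions: A=143, B=26, C=143, D=41, E=143
Pot levels (distinct totals of non-folded players): 26, 41, 143
Layer 1-26: 26 each from A, B, C, D, E = 26*5 = 130 chips; eligible A, B, C, D, E
Layer 27-41: 15 each from A, C, D, E = 15*4 = 60 chips; eligible A, C, D, E
Layer 42-143: 102 each from A, C, E = 102*3 = 306 chips; eligible A, C, E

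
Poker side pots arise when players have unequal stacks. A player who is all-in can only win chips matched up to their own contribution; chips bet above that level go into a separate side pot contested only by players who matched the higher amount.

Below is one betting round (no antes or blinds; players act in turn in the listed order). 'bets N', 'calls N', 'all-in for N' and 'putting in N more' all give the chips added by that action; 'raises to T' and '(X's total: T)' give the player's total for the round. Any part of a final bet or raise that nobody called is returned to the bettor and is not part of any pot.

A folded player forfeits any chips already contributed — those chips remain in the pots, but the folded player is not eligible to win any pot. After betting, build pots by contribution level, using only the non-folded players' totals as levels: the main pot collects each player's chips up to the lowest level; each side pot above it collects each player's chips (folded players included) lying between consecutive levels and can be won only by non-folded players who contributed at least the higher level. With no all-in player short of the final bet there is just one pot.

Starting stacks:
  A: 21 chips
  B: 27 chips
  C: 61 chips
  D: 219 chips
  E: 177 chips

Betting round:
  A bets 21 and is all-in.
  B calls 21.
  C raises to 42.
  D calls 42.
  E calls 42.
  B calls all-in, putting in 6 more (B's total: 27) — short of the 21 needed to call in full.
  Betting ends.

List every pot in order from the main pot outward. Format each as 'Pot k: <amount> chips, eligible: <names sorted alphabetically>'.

Pot 1: 105 chips, eligible: A, B, C, D, E
Pot 2: 24 chips, eligible: B, C, D, E
Pot 3: 45 chips, eligible: C, D, E

Derivation:
Contributions: A=21, B=27, C=42, D=42, E=42
Pot levels (distinct totals of non-folded players): 21, 27, 42
Layer 1-21: 21 each from A, B, C, D, E = 21*5 = 105 chips; eligible A, B, C, D, E
Layer 22-27: 6 each from B, C, D, E = 6*4 = 24 chips; eligible B, C, D, E
Layer 28-42: 15 each from C, D, E = 15*3 = 45 chips; eligible C, D, E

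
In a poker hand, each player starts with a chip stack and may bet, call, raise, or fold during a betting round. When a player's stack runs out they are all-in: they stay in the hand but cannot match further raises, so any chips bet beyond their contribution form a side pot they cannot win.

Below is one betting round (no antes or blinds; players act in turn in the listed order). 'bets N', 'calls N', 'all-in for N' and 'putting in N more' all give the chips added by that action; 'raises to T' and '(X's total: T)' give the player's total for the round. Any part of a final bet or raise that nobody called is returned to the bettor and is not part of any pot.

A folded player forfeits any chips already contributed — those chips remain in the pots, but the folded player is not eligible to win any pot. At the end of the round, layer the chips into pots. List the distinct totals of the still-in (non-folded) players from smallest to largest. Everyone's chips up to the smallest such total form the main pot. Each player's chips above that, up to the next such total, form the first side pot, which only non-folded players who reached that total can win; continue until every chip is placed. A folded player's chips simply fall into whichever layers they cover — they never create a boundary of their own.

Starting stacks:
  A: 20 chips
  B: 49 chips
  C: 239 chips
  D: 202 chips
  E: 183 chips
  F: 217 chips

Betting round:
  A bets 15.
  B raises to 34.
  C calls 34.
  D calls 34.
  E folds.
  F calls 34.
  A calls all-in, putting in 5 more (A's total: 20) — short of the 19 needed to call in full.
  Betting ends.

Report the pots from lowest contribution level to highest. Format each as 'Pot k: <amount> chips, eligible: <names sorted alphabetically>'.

Contributions: A=20, B=34, C=34, D=34, F=34
Folded: E
Pot levels (distinct totals of non-folded players): 20, 34
Layer 1-20: 20 each from A, B, C, D, F = 20*5 = 100 chips; eligible A, B, C, D, F
Layer 21-34: 14 each from B, C, D, F = 14*4 = 56 chips; eligible B, C, D, F

Pot 1: 100 chips, eligible: A, B, C, D, F
Pot 2: 56 chips, eligible: B, C, D, F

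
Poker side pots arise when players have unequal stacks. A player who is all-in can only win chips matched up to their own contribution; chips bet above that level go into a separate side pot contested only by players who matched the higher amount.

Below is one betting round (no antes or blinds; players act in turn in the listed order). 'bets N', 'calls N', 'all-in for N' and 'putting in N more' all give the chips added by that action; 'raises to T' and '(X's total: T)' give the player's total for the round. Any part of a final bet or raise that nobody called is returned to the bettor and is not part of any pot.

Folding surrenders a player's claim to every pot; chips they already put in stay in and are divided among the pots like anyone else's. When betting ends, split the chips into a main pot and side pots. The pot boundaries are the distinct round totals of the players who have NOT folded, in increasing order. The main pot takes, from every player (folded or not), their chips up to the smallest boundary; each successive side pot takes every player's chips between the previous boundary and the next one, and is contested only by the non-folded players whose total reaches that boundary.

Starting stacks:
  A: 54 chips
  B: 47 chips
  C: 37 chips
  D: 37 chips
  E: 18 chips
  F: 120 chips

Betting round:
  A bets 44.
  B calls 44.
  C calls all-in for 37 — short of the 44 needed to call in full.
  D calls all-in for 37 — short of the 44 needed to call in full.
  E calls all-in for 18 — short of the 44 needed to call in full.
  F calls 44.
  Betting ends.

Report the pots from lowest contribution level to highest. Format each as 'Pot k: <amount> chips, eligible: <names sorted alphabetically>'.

Pot 1: 108 chips, eligible: A, B, C, D, E, F
Pot 2: 95 chips, eligible: A, B, C, D, F
Pot 3: 21 chips, eligible: A, B, F

Derivation:
Contributions: A=44, B=44, C=37, D=37, E=18, F=44
Pot levels (distinct totals of non-folded players): 18, 37, 44
Layer 1-18: 18 each from A, B, C, D, E, F = 18*6 = 108 chips; eligible A, B, C, D, E, F
Layer 19-37: 19 each from A, B, C, D, F = 19*5 = 95 chips; eligible A, B, C, D, F
Layer 38-44: 7 each from A, B, F = 7*3 = 21 chips; eligible A, B, F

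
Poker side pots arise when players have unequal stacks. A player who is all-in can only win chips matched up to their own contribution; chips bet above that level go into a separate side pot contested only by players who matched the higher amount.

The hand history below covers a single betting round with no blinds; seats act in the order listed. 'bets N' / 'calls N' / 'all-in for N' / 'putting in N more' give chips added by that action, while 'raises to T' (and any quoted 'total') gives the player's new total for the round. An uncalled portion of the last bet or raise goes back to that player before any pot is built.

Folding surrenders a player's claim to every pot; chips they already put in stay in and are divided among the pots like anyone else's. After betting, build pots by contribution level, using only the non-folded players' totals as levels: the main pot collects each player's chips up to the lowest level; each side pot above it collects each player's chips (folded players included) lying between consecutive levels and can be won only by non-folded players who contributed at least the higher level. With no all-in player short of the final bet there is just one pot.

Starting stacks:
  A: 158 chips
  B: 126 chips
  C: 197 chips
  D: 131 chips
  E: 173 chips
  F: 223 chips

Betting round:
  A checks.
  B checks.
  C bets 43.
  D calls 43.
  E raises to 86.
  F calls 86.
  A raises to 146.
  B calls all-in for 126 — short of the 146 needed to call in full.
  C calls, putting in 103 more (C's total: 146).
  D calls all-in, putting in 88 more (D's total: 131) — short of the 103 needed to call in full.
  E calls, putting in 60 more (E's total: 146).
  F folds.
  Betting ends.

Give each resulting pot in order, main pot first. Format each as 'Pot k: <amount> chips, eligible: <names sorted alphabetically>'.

Pot 1: 716 chips, eligible: A, B, C, D, E
Pot 2: 20 chips, eligible: A, C, D, E
Pot 3: 45 chips, eligible: A, C, E

Derivation:
Contributions: A=146, B=126, C=146, D=131, E=146, F=86
Folded: F
Pot levels (distinct totals of non-folded players): 126, 131, 146
Layer 1-126: A 126 + B 126 + C 126 + D 126 + E 126 + F 86 = 716 chips; eligible A, B, C, D, E
Layer 127-131: 5 each from A, C, D, E = 5*4 = 20 chips; eligible A, C, D, E
Layer 132-146: 15 each from A, C, E = 15*3 = 45 chips; eligible A, C, E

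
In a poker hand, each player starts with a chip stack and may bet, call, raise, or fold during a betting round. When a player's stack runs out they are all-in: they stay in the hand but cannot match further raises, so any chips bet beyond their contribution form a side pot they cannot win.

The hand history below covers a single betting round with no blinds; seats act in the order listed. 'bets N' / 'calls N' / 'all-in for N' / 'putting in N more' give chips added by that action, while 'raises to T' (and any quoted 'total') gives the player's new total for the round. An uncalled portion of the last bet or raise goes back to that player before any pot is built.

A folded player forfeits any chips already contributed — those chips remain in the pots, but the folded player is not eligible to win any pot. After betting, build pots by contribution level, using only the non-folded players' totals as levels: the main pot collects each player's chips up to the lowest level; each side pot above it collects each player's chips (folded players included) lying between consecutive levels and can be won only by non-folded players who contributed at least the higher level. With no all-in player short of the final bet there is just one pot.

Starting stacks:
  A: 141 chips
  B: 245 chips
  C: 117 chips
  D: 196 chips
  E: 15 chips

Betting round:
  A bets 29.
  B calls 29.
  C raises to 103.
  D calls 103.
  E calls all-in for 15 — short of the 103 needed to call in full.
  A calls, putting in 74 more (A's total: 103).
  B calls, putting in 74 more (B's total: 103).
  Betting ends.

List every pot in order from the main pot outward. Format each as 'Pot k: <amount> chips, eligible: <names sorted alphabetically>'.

Pot 1: 75 chips, eligible: A, B, C, D, E
Pot 2: 352 chips, eligible: A, B, C, D

Derivation:
Contributions: A=103, B=103, C=103, D=103, E=15
Pot levels (distinct totals of non-folded players): 15, 103
Layer 1-15: 15 each from A, B, C, D, E = 15*5 = 75 chips; eligible A, B, C, D, E
Layer 16-103: 88 each from A, B, C, D = 88*4 = 352 chips; eligible A, B, C, D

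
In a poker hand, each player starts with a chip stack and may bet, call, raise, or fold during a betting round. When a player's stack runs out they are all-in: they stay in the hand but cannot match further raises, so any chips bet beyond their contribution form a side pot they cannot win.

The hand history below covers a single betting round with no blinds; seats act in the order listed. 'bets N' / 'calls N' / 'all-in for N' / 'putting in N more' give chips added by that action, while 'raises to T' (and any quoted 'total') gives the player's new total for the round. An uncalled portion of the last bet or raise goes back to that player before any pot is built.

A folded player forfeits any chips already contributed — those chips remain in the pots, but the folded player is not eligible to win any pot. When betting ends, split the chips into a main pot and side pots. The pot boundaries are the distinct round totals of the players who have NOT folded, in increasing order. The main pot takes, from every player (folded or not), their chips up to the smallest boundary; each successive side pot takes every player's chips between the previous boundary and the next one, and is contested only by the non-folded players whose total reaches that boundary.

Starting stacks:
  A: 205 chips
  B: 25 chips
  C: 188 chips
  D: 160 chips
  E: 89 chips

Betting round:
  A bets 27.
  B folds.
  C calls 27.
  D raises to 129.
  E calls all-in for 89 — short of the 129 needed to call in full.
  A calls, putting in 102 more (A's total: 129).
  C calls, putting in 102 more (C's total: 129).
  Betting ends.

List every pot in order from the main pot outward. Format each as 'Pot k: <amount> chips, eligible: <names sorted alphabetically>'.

Contributions: A=129, C=129, D=129, E=89
Folded: B
Pot levels (distinct totals of non-folded players): 89, 129
Layer 1-89: 89 each from A, C, D, E = 89*4 = 356 chips; eligible A, C, D, E
Layer 90-129: 40 each from A, C, D = 40*3 = 120 chips; eligible A, C, D

Pot 1: 356 chips, eligible: A, C, D, E
Pot 2: 120 chips, eligible: A, C, D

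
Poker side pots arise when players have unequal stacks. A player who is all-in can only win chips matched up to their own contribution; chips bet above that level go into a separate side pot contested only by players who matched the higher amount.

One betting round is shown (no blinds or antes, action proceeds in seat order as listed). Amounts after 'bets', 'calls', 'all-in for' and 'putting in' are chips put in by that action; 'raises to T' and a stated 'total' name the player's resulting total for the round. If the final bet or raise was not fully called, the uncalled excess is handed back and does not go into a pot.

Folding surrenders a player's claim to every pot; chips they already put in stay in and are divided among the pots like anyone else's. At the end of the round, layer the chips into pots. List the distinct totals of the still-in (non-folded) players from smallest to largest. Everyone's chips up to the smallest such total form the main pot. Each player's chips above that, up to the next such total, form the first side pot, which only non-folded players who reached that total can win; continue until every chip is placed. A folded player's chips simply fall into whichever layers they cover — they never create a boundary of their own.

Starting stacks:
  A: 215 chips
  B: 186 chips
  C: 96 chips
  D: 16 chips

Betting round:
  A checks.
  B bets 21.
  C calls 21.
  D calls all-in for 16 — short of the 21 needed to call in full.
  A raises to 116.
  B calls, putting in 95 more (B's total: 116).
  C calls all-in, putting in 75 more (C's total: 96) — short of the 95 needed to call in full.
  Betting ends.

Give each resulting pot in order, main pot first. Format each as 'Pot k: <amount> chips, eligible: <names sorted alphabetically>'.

Pot 1: 64 chips, eligible: A, B, C, D
Pot 2: 240 chips, eligible: A, B, C
Pot 3: 40 chips, eligible: A, B

Derivation:
Contributions: A=116, B=116, C=96, D=16
Pot levels (distinct totals of non-folded players): 16, 96, 116
Layer 1-16: 16 each from A, B, C, D = 16*4 = 64 chips; eligible A, B, C, D
Layer 17-96: 80 each from A, B, C = 80*3 = 240 chips; eligible A, B, C
Layer 97-116: 20 each from A, B = 20*2 = 40 chips; eligible A, B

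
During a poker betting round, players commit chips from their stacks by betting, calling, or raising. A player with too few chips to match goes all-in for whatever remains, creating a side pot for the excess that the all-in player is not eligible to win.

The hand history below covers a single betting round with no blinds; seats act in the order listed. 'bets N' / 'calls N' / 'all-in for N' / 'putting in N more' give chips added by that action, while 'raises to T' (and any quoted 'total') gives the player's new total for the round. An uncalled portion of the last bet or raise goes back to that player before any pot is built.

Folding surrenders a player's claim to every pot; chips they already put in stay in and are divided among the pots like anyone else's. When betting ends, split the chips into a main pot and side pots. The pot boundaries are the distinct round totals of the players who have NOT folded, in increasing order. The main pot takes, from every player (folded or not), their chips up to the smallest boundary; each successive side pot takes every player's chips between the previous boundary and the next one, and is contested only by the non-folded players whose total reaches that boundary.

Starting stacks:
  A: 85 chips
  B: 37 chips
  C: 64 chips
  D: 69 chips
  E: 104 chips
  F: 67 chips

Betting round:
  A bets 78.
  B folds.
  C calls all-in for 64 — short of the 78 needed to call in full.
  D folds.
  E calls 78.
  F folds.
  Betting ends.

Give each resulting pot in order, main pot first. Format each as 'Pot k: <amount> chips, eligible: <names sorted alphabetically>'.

Contributions: A=78, C=64, E=78
Folded: B, D, F
Pot levels (distinct totals of non-folded players): 64, 78
Layer 1-64: 64 each from A, C, E = 64*3 = 192 chips; eligible A, C, E
Layer 65-78: 14 each from A, E = 14*2 = 28 chips; eligible A, E

Pot 1: 192 chips, eligible: A, C, E
Pot 2: 28 chips, eligible: A, E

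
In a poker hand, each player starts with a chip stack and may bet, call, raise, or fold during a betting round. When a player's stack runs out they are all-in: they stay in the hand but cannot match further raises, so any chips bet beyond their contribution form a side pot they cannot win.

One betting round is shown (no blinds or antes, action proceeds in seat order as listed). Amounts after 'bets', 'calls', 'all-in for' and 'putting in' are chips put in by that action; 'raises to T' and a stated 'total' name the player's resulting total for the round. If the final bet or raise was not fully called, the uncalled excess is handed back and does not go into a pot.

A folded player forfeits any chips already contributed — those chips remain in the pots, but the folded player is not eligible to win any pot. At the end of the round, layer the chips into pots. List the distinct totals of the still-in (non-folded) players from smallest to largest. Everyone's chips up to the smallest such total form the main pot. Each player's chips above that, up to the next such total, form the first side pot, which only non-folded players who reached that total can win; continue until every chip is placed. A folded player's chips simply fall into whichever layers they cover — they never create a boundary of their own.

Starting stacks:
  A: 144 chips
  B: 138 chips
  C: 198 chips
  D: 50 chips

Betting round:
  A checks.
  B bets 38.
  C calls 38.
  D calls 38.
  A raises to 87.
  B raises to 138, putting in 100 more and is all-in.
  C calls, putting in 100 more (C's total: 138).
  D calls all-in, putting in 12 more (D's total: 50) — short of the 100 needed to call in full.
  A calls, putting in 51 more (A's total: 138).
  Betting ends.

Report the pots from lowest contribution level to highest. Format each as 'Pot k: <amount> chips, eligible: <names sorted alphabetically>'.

Pot 1: 200 chips, eligible: A, B, C, D
Pot 2: 264 chips, eligible: A, B, C

Derivation:
Contributions: A=138, B=138, C=138, D=50
Pot levels (distinct totals of non-folded players): 50, 138
Layer 1-50: 50 each from A, B, C, D = 50*4 = 200 chips; eligible A, B, C, D
Layer 51-138: 88 each from A, B, C = 88*3 = 264 chips; eligible A, B, C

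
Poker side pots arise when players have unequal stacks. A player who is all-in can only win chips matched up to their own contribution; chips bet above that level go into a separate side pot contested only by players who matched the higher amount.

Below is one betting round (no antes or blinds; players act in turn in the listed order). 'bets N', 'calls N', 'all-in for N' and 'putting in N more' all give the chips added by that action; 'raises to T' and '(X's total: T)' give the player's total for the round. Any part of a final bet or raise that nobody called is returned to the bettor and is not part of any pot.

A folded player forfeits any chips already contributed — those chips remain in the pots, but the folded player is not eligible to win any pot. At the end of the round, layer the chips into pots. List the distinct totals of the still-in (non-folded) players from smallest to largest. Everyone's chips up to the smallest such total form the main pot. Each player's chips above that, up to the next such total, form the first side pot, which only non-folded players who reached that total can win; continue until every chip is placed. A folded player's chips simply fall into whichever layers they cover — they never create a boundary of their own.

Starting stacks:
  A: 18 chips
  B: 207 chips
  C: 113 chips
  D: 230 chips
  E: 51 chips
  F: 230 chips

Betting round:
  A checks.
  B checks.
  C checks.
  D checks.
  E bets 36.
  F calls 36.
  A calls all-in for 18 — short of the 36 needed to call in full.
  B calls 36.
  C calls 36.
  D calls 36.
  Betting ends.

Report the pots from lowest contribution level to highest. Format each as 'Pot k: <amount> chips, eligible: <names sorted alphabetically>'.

Contributions: A=18, B=36, C=36, D=36, E=36, F=36
Pot levels (distinct totals of non-folded players): 18, 36
Layer 1-18: 18 each from A, B, C, D, E, F = 18*6 = 108 chips; eligible A, B, C, D, E, F
Layer 19-36: 18 each from B, C, D, E, F = 18*5 = 90 chips; eligible B, C, D, E, F

Pot 1: 108 chips, eligible: A, B, C, D, E, F
Pot 2: 90 chips, eligible: B, C, D, E, F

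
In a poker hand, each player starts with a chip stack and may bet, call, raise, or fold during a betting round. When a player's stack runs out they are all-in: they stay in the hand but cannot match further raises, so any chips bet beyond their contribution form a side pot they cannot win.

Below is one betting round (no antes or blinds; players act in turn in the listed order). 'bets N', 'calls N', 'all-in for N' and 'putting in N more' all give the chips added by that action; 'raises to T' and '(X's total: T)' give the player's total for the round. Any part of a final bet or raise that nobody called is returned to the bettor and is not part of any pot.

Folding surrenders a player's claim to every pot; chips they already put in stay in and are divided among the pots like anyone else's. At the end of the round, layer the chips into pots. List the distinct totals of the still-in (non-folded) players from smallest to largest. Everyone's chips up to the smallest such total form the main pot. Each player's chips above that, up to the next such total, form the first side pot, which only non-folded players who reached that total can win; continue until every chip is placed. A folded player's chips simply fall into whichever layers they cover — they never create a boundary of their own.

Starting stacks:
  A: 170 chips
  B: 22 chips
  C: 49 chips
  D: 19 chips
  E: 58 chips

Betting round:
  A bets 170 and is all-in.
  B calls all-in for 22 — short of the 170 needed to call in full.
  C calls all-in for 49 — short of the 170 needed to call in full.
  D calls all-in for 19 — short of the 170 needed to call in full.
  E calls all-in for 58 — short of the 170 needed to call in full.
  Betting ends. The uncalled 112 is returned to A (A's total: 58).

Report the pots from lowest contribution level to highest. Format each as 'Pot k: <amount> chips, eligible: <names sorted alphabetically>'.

Contributions (after 112 returned to A): A=58, B=22, C=49, D=19, E=58
Pot levels (distinct totals of non-folded players): 19, 22, 49, 58
Layer 1-19: 19 each from A, B, C, D, E = 19*5 = 95 chips; eligible A, B, C, D, E
Layer 20-22: 3 each from A, B, C, E = 3*4 = 12 chips; eligible A, B, C, E
Layer 23-49: 27 each from A, C, E = 27*3 = 81 chips; eligible A, C, E
Layer 50-58: 9 each from A, E = 9*2 = 18 chips; eligible A, E

Pot 1: 95 chips, eligible: A, B, C, D, E
Pot 2: 12 chips, eligible: A, B, C, E
Pot 3: 81 chips, eligible: A, C, E
Pot 4: 18 chips, eligible: A, E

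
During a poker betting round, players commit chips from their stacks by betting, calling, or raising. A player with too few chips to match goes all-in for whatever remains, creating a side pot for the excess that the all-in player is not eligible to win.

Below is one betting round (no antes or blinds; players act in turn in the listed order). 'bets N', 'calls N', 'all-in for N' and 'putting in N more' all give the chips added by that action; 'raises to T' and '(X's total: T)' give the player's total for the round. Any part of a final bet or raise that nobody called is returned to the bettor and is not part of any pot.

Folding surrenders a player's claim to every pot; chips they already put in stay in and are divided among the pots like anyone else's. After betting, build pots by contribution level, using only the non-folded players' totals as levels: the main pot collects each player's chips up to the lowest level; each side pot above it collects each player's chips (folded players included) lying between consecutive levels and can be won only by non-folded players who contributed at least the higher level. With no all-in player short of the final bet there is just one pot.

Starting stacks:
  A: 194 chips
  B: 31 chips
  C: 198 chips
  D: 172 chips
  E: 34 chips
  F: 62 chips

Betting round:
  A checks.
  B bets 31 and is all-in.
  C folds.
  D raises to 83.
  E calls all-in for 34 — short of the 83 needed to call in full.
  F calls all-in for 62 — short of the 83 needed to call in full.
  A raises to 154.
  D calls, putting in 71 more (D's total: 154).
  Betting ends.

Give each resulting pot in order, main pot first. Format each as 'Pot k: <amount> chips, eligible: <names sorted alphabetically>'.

Contributions: A=154, B=31, D=154, E=34, F=62
Folded: C
Pot levels (distinct totals of non-folded players): 31, 34, 62, 154
Layer 1-31: 31 each from A, B, D, E, F = 31*5 = 155 chips; eligible A, B, D, E, F
Layer 32-34: 3 each from A, D, E, F = 3*4 = 12 chips; eligible A, D, E, F
Layer 35-62: 28 each from A, D, F = 28*3 = 84 chips; eligible A, D, F
Layer 63-154: 92 each from A, D = 92*2 = 184 chips; eligible A, D

Pot 1: 155 chips, eligible: A, B, D, E, F
Pot 2: 12 chips, eligible: A, D, E, F
Pot 3: 84 chips, eligible: A, D, F
Pot 4: 184 chips, eligible: A, D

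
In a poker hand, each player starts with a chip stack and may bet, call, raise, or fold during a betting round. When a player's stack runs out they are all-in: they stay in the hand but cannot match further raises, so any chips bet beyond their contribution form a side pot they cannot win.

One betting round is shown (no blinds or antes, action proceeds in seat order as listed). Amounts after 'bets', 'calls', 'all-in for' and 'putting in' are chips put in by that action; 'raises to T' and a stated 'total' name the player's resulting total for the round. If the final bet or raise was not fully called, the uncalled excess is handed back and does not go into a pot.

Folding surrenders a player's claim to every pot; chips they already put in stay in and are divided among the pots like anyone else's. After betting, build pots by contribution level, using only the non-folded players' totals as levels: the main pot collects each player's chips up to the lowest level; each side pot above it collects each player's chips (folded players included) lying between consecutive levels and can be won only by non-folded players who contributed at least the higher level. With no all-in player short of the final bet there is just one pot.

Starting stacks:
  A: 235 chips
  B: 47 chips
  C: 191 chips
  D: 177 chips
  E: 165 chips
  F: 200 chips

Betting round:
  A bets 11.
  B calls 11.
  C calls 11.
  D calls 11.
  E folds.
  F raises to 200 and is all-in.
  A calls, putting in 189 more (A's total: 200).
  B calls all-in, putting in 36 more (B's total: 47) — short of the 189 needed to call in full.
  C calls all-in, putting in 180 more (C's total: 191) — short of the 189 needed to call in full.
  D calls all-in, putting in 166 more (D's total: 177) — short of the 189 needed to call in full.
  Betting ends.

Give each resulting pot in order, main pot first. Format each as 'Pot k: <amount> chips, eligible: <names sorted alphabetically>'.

Pot 1: 235 chips, eligible: A, B, C, D, F
Pot 2: 520 chips, eligible: A, C, D, F
Pot 3: 42 chips, eligible: A, C, F
Pot 4: 18 chips, eligible: A, F

Derivation:
Contributions: A=200, B=47, C=191, D=177, F=200
Folded: E
Pot levels (distinct totals of non-folded players): 47, 177, 191, 200
Layer 1-47: 47 each from A, B, C, D, F = 47*5 = 235 chips; eligible A, B, C, D, F
Layer 48-177: 130 each from A, C, D, F = 130*4 = 520 chips; eligible A, C, D, F
Layer 178-191: 14 each from A, C, F = 14*3 = 42 chips; eligible A, C, F
Layer 192-200: 9 each from A, F = 9*2 = 18 chips; eligible A, F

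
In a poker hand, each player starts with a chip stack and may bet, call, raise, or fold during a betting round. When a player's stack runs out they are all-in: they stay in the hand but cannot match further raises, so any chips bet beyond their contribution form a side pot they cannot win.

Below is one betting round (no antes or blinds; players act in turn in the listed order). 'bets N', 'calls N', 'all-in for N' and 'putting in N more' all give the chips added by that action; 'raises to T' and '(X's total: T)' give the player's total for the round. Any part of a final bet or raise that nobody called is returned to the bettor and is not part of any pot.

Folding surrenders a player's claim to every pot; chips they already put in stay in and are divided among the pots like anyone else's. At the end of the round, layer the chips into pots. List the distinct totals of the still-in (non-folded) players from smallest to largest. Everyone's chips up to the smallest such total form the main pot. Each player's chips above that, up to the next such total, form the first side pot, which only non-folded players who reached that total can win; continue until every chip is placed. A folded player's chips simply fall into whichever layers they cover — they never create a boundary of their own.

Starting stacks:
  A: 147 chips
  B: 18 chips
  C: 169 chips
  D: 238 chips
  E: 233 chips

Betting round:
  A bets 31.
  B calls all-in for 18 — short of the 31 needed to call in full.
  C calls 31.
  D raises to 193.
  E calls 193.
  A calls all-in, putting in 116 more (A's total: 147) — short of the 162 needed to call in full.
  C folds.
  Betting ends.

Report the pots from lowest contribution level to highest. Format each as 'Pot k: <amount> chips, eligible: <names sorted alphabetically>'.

Pot 1: 90 chips, eligible: A, B, D, E
Pot 2: 400 chips, eligible: A, D, E
Pot 3: 92 chips, eligible: D, E

Derivation:
Contributions: A=147, B=18, C=31, D=193, E=193
Folded: C
Pot levels (distinct totals of non-folded players): 18, 147, 193
Layer 1-18: 18 each from A, B, C, D, E = 18*5 = 90 chips; eligible A, B, D, E
Layer 19-147: A 129 + C 13 + D 129 + E 129 = 400 chips; eligible A, D, E
Layer 148-193: 46 each from D, E = 46*2 = 92 chips; eligible D, E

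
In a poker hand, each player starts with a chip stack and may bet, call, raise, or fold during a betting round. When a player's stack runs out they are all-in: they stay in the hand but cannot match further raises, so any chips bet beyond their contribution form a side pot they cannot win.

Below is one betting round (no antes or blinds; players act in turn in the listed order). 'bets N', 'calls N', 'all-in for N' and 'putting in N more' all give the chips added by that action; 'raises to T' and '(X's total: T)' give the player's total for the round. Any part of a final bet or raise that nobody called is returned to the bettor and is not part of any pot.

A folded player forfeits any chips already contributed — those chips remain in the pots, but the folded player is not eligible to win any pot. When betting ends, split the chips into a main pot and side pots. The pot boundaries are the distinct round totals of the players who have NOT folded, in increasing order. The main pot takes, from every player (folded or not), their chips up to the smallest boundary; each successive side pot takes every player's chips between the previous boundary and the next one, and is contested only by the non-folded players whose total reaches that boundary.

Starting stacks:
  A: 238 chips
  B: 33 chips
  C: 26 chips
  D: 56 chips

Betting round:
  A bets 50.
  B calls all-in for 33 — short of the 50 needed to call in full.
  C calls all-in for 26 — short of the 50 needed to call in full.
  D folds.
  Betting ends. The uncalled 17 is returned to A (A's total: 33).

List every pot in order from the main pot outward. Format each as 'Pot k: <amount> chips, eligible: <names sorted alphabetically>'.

Contributions (after 17 returned to A): A=33, B=33, C=26
Folded: D
Pot levels (distinct totals of non-folded players): 26, 33
Layer 1-26: 26 each from A, B, C = 26*3 = 78 chips; eligible A, B, C
Layer 27-33: 7 each from A, B = 7*2 = 14 chips; eligible A, B

Pot 1: 78 chips, eligible: A, B, C
Pot 2: 14 chips, eligible: A, B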